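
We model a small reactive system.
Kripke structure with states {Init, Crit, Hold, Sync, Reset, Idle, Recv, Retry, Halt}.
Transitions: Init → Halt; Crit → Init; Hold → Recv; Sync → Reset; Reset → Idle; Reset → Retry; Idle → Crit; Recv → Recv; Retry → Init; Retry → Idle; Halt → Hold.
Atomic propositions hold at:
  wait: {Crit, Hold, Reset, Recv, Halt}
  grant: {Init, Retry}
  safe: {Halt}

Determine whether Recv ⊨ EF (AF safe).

AF safe: least fixpoint, start Z0 = {Halt}, add states with every successor in Z. Z1 = {Init, Halt}; Z2 = {Init, Crit, Halt}; Z3 = {Init, Crit, Idle, Halt}; Z4 = {Init, Crit, Idle, Retry, Halt}; Z5 = {Init, Crit, Reset, Idle, Retry, Halt}; Z6 = {Init, Crit, Sync, Reset, Idle, Retry, Halt}; fixed.
Sat(AF safe) = {Init, Crit, Sync, Reset, Idle, Retry, Halt}
EF (AF safe): least fixpoint, start Z0 = {Init, Crit, Sync, Reset, Idle, Retry, Halt}, add states with some successor in Z. Already a fixed point.
Sat(EF (AF safe)) = {Init, Crit, Sync, Reset, Idle, Retry, Halt}
Recv ∉ Sat(EF (AF safe)) = {Init, Crit, Sync, Reset, Idle, Retry, Halt}, so the formula does not hold at Recv.

No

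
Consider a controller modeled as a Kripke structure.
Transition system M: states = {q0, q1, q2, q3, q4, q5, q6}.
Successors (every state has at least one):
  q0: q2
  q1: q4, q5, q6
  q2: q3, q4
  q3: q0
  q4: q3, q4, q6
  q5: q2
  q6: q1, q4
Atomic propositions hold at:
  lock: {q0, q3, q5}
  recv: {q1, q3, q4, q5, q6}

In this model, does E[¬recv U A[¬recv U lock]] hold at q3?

Sat(¬recv) = {q0, q2}
A[¬recv U lock]: least fixpoint, start Z0 = Sat(lock) = {q0, q3, q5}, add states in Sat(¬recv) with every successor in Z. Already a fixed point.
Sat(A[¬recv U lock]) = {q0, q3, q5}
E[¬recv U A[¬recv U lock]]: least fixpoint, start Z0 = Sat(A[¬recv U lock]) = {q0, q3, q5}, add states in Sat(¬recv) with some successor in Z. Z1 = {q0, q2, q3, q5}; fixed.
Sat(E[¬recv U A[¬recv U lock]]) = {q0, q2, q3, q5}
q3 ∈ Sat(E[¬recv U A[¬recv U lock]]) = {q0, q2, q3, q5}, so the formula holds at q3.

Yes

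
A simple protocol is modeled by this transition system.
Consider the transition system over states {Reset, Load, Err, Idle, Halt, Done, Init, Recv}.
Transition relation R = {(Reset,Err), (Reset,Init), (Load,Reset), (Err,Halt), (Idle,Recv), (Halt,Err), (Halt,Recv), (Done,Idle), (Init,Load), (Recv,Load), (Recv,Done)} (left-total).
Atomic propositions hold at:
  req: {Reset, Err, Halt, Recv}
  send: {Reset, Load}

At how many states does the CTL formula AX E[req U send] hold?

E[req U send]: least fixpoint, start Z0 = Sat(send) = {Reset, Load}, add states in Sat(req) with some successor in Z. Z1 = {Reset, Load, Recv}; Z2 = {Reset, Load, Halt, Recv}; Z3 = {Reset, Load, Err, Halt, Recv}; fixed.
Sat(E[req U send]) = {Reset, Load, Err, Halt, Recv}
Sat(AX E[req U send]) = {s : every successor in {Reset, Load, Err, Halt, Recv}} = {Load, Err, Idle, Halt, Init}
|Sat(AX E[req U send])| = |{Load, Err, Idle, Halt, Init}| = 5.

5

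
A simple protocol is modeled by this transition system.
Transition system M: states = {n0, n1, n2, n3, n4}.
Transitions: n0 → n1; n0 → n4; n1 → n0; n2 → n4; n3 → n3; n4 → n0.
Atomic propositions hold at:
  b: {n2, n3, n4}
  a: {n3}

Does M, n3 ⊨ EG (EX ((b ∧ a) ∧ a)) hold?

Sat(b ∧ a) = {n3}
Sat((b ∧ a) ∧ a) = {n3}
Sat(EX ((b ∧ a) ∧ a)) = {s : some successor in {n3}} = {n3}
EG (EX ((b ∧ a) ∧ a)): greatest fixpoint, start Z0 = {n3}, keep only states in Sat with some successor in Z. Already a fixed point.
Sat(EG (EX ((b ∧ a) ∧ a))) = {n3}
n3 ∈ Sat(EG (EX ((b ∧ a) ∧ a))) = {n3}, so the formula holds at n3.

Yes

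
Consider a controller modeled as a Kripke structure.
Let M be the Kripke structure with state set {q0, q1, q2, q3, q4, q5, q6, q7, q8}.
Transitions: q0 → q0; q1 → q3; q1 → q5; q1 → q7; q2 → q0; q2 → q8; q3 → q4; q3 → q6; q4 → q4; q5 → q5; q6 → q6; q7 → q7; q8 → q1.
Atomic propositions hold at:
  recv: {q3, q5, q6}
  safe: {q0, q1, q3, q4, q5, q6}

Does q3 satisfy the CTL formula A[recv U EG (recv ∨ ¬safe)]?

Sat(¬safe) = {q2, q7, q8}
Sat(recv ∨ ¬safe) = {q2, q3, q5, q6, q7, q8}
EG (recv ∨ ¬safe): greatest fixpoint, start Z0 = {q2, q3, q5, q6, q7, q8}, keep only states in Sat with some successor in Z. Z1 = {q2, q3, q5, q6, q7}; Z2 = {q3, q5, q6, q7}; fixed.
Sat(EG (recv ∨ ¬safe)) = {q3, q5, q6, q7}
A[recv U EG (recv ∨ ¬safe)]: least fixpoint, start Z0 = Sat(EG (recv ∨ ¬safe)) = {q3, q5, q6, q7}, add states in Sat(recv) with every successor in Z. Already a fixed point.
Sat(A[recv U EG (recv ∨ ¬safe)]) = {q3, q5, q6, q7}
q3 ∈ Sat(A[recv U EG (recv ∨ ¬safe)]) = {q3, q5, q6, q7}, so the formula holds at q3.

Yes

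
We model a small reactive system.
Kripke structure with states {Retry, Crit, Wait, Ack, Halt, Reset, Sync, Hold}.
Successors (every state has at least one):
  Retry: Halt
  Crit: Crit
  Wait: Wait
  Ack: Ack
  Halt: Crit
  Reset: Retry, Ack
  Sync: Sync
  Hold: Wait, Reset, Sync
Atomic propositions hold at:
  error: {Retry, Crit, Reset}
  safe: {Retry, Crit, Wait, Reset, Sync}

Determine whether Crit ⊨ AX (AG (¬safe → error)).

Yes

Sat(¬safe) = {Ack, Halt, Hold}
Sat(¬safe → error) = {Retry, Crit, Wait, Reset, Sync}
AG (¬safe → error): greatest fixpoint, start Z0 = {Retry, Crit, Wait, Reset, Sync}, keep only states in Sat with every successor in Z. Z1 = {Crit, Wait, Sync}; fixed.
Sat(AG (¬safe → error)) = {Crit, Wait, Sync}
Sat(AX (AG (¬safe → error))) = {s : every successor in {Crit, Wait, Sync}} = {Crit, Wait, Halt, Sync}
Crit ∈ Sat(AX (AG (¬safe → error))) = {Crit, Wait, Halt, Sync}, so the formula holds at Crit.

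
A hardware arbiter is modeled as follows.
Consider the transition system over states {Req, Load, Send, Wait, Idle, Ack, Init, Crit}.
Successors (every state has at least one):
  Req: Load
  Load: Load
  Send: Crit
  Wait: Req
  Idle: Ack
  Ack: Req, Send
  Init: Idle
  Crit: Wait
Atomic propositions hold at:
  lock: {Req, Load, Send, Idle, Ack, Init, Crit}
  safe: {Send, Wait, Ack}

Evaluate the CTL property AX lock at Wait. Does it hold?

Yes

Sat(AX lock) = {s : every successor in {Req, Load, Send, Idle, Ack, Init, Crit}} = {Req, Load, Send, Wait, Idle, Ack, Init}
Wait ∈ Sat(AX lock) = {Req, Load, Send, Wait, Idle, Ack, Init}, so the formula holds at Wait.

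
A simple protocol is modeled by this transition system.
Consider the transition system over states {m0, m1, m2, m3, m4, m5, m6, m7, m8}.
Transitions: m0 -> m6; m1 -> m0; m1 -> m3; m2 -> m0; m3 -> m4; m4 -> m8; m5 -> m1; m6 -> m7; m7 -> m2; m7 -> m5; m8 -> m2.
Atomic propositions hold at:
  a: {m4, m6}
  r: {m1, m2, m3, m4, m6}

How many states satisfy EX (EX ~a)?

Sat(~a) = {m0, m1, m2, m3, m5, m7, m8}
Sat(EX ~a) = {s : some successor in {m0, m1, m2, m3, m5, m7, m8}} = {m1, m2, m4, m5, m6, m7, m8}
Sat(EX (EX ~a)) = {s : some successor in {m1, m2, m4, m5, m6, m7, m8}} = {m0, m3, m4, m5, m6, m7, m8}
|Sat(EX (EX ~a))| = |{m0, m3, m4, m5, m6, m7, m8}| = 7.

7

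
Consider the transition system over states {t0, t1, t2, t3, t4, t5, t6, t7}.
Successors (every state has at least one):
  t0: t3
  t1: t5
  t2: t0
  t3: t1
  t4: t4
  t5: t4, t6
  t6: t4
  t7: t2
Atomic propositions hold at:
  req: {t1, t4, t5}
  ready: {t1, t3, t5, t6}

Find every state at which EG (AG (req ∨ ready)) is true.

{t1, t3, t4, t5, t6}

Sat(req ∨ ready) = {t1, t3, t4, t5, t6}
AG (req ∨ ready): greatest fixpoint, start Z0 = {t1, t3, t4, t5, t6}, keep only states in Sat with every successor in Z. Already a fixed point.
Sat(AG (req ∨ ready)) = {t1, t3, t4, t5, t6}
EG (AG (req ∨ ready)): greatest fixpoint, start Z0 = {t1, t3, t4, t5, t6}, keep only states in Sat with some successor in Z. Already a fixed point.
Sat(EG (AG (req ∨ ready))) = {t1, t3, t4, t5, t6}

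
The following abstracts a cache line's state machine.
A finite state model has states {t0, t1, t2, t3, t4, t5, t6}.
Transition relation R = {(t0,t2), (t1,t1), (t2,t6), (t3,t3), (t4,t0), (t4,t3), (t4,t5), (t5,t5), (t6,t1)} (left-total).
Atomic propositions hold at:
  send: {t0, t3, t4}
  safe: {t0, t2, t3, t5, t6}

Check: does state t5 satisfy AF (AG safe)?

Yes

AG safe: greatest fixpoint, start Z0 = {t0, t2, t3, t5, t6}, keep only states in Sat with every successor in Z. Z1 = {t0, t2, t3, t5}; Z2 = {t0, t3, t5}; Z3 = {t3, t5}; fixed.
Sat(AG safe) = {t3, t5}
AF (AG safe): least fixpoint, start Z0 = {t3, t5}, add states with every successor in Z. Already a fixed point.
Sat(AF (AG safe)) = {t3, t5}
t5 ∈ Sat(AF (AG safe)) = {t3, t5}, so the formula holds at t5.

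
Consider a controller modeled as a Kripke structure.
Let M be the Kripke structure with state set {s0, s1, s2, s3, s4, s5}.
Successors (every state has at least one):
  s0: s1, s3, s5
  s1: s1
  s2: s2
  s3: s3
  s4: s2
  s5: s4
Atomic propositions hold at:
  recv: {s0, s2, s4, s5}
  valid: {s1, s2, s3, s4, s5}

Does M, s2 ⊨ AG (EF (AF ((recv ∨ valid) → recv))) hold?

Yes

Sat(recv ∨ valid) = {s0, s1, s2, s3, s4, s5}
Sat((recv ∨ valid) → recv) = {s0, s2, s4, s5}
AF ((recv ∨ valid) → recv): least fixpoint, start Z0 = {s0, s2, s4, s5}, add states with every successor in Z. Already a fixed point.
Sat(AF ((recv ∨ valid) → recv)) = {s0, s2, s4, s5}
EF (AF ((recv ∨ valid) → recv)): least fixpoint, start Z0 = {s0, s2, s4, s5}, add states with some successor in Z. Already a fixed point.
Sat(EF (AF ((recv ∨ valid) → recv))) = {s0, s2, s4, s5}
AG (EF (AF ((recv ∨ valid) → recv))): greatest fixpoint, start Z0 = {s0, s2, s4, s5}, keep only states in Sat with every successor in Z. Z1 = {s2, s4, s5}; fixed.
Sat(AG (EF (AF ((recv ∨ valid) → recv)))) = {s2, s4, s5}
s2 ∈ Sat(AG (EF (AF ((recv ∨ valid) → recv)))) = {s2, s4, s5}, so the formula holds at s2.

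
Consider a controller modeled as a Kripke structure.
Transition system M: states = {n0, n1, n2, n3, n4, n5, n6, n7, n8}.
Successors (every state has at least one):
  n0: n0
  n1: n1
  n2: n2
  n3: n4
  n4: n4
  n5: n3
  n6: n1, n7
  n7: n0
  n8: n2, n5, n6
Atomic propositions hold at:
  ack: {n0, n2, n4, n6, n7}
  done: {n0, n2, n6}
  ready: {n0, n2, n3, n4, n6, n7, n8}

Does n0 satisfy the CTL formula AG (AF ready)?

Yes

AF ready: least fixpoint, start Z0 = {n0, n2, n3, n4, n6, n7, n8}, add states with every successor in Z. Z1 = {n0, n2, n3, n4, n5, n6, n7, n8}; fixed.
Sat(AF ready) = {n0, n2, n3, n4, n5, n6, n7, n8}
AG (AF ready): greatest fixpoint, start Z0 = {n0, n2, n3, n4, n5, n6, n7, n8}, keep only states in Sat with every successor in Z. Z1 = {n0, n2, n3, n4, n5, n7, n8}; Z2 = {n0, n2, n3, n4, n5, n7}; fixed.
Sat(AG (AF ready)) = {n0, n2, n3, n4, n5, n7}
n0 ∈ Sat(AG (AF ready)) = {n0, n2, n3, n4, n5, n7}, so the formula holds at n0.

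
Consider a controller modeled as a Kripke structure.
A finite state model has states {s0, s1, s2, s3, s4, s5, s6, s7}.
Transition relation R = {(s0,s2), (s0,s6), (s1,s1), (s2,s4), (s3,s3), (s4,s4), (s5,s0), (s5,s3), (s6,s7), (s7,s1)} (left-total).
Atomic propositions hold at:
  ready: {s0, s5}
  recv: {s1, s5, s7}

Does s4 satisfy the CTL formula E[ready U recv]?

E[ready U recv]: least fixpoint, start Z0 = Sat(recv) = {s1, s5, s7}, add states in Sat(ready) with some successor in Z. Already a fixed point.
Sat(E[ready U recv]) = {s1, s5, s7}
s4 ∉ Sat(E[ready U recv]) = {s1, s5, s7}, so the formula does not hold at s4.

No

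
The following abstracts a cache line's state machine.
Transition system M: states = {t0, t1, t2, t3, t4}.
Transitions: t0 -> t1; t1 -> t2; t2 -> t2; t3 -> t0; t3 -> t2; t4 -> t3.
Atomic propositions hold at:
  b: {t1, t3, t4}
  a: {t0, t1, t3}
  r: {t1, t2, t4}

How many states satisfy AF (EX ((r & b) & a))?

1

Sat(r & b) = {t1, t4}
Sat((r & b) & a) = {t1}
Sat(EX ((r & b) & a)) = {s : some successor in {t1}} = {t0}
AF (EX ((r & b) & a)): least fixpoint, start Z0 = {t0}, add states with every successor in Z. Already a fixed point.
Sat(AF (EX ((r & b) & a))) = {t0}
|Sat(AF (EX ((r & b) & a)))| = |{t0}| = 1.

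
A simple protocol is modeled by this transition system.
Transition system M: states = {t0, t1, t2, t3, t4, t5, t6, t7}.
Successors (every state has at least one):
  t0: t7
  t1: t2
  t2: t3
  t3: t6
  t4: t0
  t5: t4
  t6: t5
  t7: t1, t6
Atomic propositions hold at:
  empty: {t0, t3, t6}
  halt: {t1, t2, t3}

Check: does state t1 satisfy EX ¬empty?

Yes

Sat(¬empty) = {t1, t2, t4, t5, t7}
Sat(EX ¬empty) = {s : some successor in {t1, t2, t4, t5, t7}} = {t0, t1, t5, t6, t7}
t1 ∈ Sat(EX ¬empty) = {t0, t1, t5, t6, t7}, so the formula holds at t1.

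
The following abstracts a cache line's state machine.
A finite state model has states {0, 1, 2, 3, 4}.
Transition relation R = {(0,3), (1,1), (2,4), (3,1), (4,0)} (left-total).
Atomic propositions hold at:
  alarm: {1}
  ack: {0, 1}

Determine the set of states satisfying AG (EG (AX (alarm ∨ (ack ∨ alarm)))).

Sat(ack ∨ alarm) = {0, 1}
Sat(alarm ∨ (ack ∨ alarm)) = {0, 1}
Sat(AX (alarm ∨ (ack ∨ alarm))) = {s : every successor in {0, 1}} = {1, 3, 4}
EG (AX (alarm ∨ (ack ∨ alarm))): greatest fixpoint, start Z0 = {1, 3, 4}, keep only states in Sat with some successor in Z. Z1 = {1, 3}; fixed.
Sat(EG (AX (alarm ∨ (ack ∨ alarm)))) = {1, 3}
AG (EG (AX (alarm ∨ (ack ∨ alarm)))): greatest fixpoint, start Z0 = {1, 3}, keep only states in Sat with every successor in Z. Already a fixed point.
Sat(AG (EG (AX (alarm ∨ (ack ∨ alarm))))) = {1, 3}

{1, 3}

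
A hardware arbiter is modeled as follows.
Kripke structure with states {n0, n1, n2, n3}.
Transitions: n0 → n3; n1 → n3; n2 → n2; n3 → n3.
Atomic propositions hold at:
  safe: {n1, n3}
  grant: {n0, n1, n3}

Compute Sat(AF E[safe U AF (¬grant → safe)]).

Sat(¬grant) = {n2}
Sat(¬grant → safe) = {n0, n1, n3}
AF (¬grant → safe): least fixpoint, start Z0 = {n0, n1, n3}, add states with every successor in Z. Already a fixed point.
Sat(AF (¬grant → safe)) = {n0, n1, n3}
E[safe U AF (¬grant → safe)]: least fixpoint, start Z0 = Sat(AF (¬grant → safe)) = {n0, n1, n3}, add states in Sat(safe) with some successor in Z. Already a fixed point.
Sat(E[safe U AF (¬grant → safe)]) = {n0, n1, n3}
AF E[safe U AF (¬grant → safe)]: least fixpoint, start Z0 = {n0, n1, n3}, add states with every successor in Z. Already a fixed point.
Sat(AF E[safe U AF (¬grant → safe)]) = {n0, n1, n3}

{n0, n1, n3}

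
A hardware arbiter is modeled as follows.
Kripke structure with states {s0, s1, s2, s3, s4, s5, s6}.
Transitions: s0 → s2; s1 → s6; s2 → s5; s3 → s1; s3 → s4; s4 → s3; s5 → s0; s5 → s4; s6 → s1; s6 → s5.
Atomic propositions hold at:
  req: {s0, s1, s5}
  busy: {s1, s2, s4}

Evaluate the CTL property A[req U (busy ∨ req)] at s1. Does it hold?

Yes

Sat(busy ∨ req) = {s0, s1, s2, s4, s5}
A[req U (busy ∨ req)]: least fixpoint, start Z0 = Sat((busy ∨ req)) = {s0, s1, s2, s4, s5}, add states in Sat(req) with every successor in Z. Already a fixed point.
Sat(A[req U (busy ∨ req)]) = {s0, s1, s2, s4, s5}
s1 ∈ Sat(A[req U (busy ∨ req)]) = {s0, s1, s2, s4, s5}, so the formula holds at s1.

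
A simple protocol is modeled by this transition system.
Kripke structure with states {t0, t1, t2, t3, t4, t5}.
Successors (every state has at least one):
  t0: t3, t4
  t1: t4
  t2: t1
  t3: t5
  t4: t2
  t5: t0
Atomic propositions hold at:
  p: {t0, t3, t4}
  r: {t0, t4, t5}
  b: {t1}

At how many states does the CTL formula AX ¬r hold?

Sat(¬r) = {t1, t2, t3}
Sat(AX ¬r) = {s : every successor in {t1, t2, t3}} = {t2, t4}
|Sat(AX ¬r)| = |{t2, t4}| = 2.

2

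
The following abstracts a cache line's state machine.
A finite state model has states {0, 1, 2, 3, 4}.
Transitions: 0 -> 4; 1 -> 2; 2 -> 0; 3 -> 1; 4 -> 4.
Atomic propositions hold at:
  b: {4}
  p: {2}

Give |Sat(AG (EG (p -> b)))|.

2

Sat(p -> b) = {0, 1, 3, 4}
EG (p -> b): greatest fixpoint, start Z0 = {0, 1, 3, 4}, keep only states in Sat with some successor in Z. Z1 = {0, 3, 4}; Z2 = {0, 4}; fixed.
Sat(EG (p -> b)) = {0, 4}
AG (EG (p -> b)): greatest fixpoint, start Z0 = {0, 4}, keep only states in Sat with every successor in Z. Already a fixed point.
Sat(AG (EG (p -> b))) = {0, 4}
|Sat(AG (EG (p -> b)))| = |{0, 4}| = 2.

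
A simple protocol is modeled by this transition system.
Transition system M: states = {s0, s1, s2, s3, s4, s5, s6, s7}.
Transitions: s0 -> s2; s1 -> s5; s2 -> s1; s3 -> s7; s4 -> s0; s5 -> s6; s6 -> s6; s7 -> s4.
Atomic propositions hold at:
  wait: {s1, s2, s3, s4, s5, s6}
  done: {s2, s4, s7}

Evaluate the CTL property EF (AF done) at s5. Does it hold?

No

AF done: least fixpoint, start Z0 = {s2, s4, s7}, add states with every successor in Z. Z1 = {s0, s2, s3, s4, s7}; fixed.
Sat(AF done) = {s0, s2, s3, s4, s7}
EF (AF done): least fixpoint, start Z0 = {s0, s2, s3, s4, s7}, add states with some successor in Z. Already a fixed point.
Sat(EF (AF done)) = {s0, s2, s3, s4, s7}
s5 ∉ Sat(EF (AF done)) = {s0, s2, s3, s4, s7}, so the formula does not hold at s5.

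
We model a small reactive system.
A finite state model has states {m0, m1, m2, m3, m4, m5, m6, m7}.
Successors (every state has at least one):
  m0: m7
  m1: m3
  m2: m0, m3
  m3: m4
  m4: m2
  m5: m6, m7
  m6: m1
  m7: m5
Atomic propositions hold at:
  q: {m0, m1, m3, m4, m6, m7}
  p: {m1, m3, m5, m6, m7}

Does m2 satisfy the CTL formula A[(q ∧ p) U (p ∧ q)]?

No

Sat(q ∧ p) = {m1, m3, m6, m7}
Sat(p ∧ q) = {m1, m3, m6, m7}
A[(q ∧ p) U (p ∧ q)]: least fixpoint, start Z0 = Sat((p ∧ q)) = {m1, m3, m6, m7}, add states in Sat(q ∧ p) with every successor in Z. Already a fixed point.
Sat(A[(q ∧ p) U (p ∧ q)]) = {m1, m3, m6, m7}
m2 ∉ Sat(A[(q ∧ p) U (p ∧ q)]) = {m1, m3, m6, m7}, so the formula does not hold at m2.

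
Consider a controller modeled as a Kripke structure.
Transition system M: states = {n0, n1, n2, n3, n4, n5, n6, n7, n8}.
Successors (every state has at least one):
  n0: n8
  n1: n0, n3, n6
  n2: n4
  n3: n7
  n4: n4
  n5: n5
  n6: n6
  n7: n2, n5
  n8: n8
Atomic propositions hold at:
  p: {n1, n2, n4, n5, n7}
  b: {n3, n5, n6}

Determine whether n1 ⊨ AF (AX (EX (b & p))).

Sat(b & p) = {n5}
Sat(EX (b & p)) = {s : some successor in {n5}} = {n5, n7}
Sat(AX (EX (b & p))) = {s : every successor in {n5, n7}} = {n3, n5}
AF (AX (EX (b & p))): least fixpoint, start Z0 = {n3, n5}, add states with every successor in Z. Already a fixed point.
Sat(AF (AX (EX (b & p)))) = {n3, n5}
n1 ∉ Sat(AF (AX (EX (b & p)))) = {n3, n5}, so the formula does not hold at n1.

No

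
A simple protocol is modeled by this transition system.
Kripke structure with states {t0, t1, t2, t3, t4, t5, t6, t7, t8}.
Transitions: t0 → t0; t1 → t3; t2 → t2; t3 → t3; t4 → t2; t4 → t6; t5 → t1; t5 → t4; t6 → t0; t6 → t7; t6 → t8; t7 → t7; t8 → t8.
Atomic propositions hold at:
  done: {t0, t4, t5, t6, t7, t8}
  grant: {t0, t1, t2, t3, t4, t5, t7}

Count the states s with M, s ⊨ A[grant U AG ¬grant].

1

Sat(¬grant) = {t6, t8}
AG ¬grant: greatest fixpoint, start Z0 = {t6, t8}, keep only states in Sat with every successor in Z. Z1 = {t8}; fixed.
Sat(AG ¬grant) = {t8}
A[grant U AG ¬grant]: least fixpoint, start Z0 = Sat(AG ¬grant) = {t8}, add states in Sat(grant) with every successor in Z. Already a fixed point.
Sat(A[grant U AG ¬grant]) = {t8}
|Sat(A[grant U AG ¬grant])| = |{t8}| = 1.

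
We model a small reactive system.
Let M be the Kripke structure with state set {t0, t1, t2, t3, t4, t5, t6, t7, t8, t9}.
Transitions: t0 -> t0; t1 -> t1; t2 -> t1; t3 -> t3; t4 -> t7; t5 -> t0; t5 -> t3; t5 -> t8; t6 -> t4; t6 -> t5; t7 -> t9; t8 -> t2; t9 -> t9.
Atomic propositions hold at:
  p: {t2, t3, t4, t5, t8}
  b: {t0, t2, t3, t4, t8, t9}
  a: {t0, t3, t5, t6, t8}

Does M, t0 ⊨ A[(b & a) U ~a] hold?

No

Sat(b & a) = {t0, t3, t8}
Sat(~a) = {t1, t2, t4, t7, t9}
A[(b & a) U ~a]: least fixpoint, start Z0 = Sat(~a) = {t1, t2, t4, t7, t9}, add states in Sat(b & a) with every successor in Z. Z1 = {t1, t2, t4, t7, t8, t9}; fixed.
Sat(A[(b & a) U ~a]) = {t1, t2, t4, t7, t8, t9}
t0 ∉ Sat(A[(b & a) U ~a]) = {t1, t2, t4, t7, t8, t9}, so the formula does not hold at t0.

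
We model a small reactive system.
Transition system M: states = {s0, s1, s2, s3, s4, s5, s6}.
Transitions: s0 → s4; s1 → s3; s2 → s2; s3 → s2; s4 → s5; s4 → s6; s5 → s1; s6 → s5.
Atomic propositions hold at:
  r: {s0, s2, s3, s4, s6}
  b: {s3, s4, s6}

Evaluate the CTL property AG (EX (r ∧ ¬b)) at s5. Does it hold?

Sat(¬b) = {s0, s1, s2, s5}
Sat(r ∧ ¬b) = {s0, s2}
Sat(EX (r ∧ ¬b)) = {s : some successor in {s0, s2}} = {s2, s3}
AG (EX (r ∧ ¬b)): greatest fixpoint, start Z0 = {s2, s3}, keep only states in Sat with every successor in Z. Already a fixed point.
Sat(AG (EX (r ∧ ¬b))) = {s2, s3}
s5 ∉ Sat(AG (EX (r ∧ ¬b))) = {s2, s3}, so the formula does not hold at s5.

No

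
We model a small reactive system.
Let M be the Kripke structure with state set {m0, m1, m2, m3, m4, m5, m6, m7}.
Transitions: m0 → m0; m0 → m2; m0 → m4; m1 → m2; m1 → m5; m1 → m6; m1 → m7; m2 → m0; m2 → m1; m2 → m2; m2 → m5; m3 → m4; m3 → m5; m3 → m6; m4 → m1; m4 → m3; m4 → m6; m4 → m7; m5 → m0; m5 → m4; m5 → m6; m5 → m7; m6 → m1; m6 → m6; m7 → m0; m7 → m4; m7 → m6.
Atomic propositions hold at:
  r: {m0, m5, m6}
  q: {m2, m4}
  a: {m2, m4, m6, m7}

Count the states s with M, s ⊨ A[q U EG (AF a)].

AF a: least fixpoint, start Z0 = {m2, m4, m6, m7}, add states with every successor in Z. Already a fixed point.
Sat(AF a) = {m2, m4, m6, m7}
EG (AF a): greatest fixpoint, start Z0 = {m2, m4, m6, m7}, keep only states in Sat with some successor in Z. Already a fixed point.
Sat(EG (AF a)) = {m2, m4, m6, m7}
A[q U EG (AF a)]: least fixpoint, start Z0 = Sat(EG (AF a)) = {m2, m4, m6, m7}, add states in Sat(q) with every successor in Z. Already a fixed point.
Sat(A[q U EG (AF a)]) = {m2, m4, m6, m7}
|Sat(A[q U EG (AF a)])| = |{m2, m4, m6, m7}| = 4.

4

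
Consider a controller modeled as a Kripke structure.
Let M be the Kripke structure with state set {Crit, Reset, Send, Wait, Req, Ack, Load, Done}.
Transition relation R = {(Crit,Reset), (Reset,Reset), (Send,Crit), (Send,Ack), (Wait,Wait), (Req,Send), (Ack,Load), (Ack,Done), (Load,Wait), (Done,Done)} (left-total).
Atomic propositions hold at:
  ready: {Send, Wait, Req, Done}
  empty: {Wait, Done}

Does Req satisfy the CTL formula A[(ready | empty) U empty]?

Sat(ready | empty) = {Send, Wait, Req, Done}
A[(ready | empty) U empty]: least fixpoint, start Z0 = Sat(empty) = {Wait, Done}, add states in Sat(ready | empty) with every successor in Z. Already a fixed point.
Sat(A[(ready | empty) U empty]) = {Wait, Done}
Req ∉ Sat(A[(ready | empty) U empty]) = {Wait, Done}, so the formula does not hold at Req.

No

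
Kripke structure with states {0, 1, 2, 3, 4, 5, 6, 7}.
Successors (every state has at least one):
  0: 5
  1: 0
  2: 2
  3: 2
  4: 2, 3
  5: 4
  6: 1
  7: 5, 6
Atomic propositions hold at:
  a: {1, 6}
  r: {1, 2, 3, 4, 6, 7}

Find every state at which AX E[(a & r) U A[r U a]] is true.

Sat(a & r) = {1, 6}
A[r U a]: least fixpoint, start Z0 = Sat(a) = {1, 6}, add states in Sat(r) with every successor in Z. Already a fixed point.
Sat(A[r U a]) = {1, 6}
E[(a & r) U A[r U a]]: least fixpoint, start Z0 = Sat(A[r U a]) = {1, 6}, add states in Sat(a & r) with some successor in Z. Already a fixed point.
Sat(E[(a & r) U A[r U a]]) = {1, 6}
Sat(AX E[(a & r) U A[r U a]]) = {s : every successor in {1, 6}} = {6}

{6}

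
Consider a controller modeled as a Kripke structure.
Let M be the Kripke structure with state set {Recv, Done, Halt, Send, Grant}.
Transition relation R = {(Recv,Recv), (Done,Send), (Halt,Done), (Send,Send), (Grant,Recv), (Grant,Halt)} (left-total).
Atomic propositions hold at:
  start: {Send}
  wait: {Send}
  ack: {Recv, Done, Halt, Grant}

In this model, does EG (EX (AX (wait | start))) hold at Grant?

No

Sat(wait | start) = {Send}
Sat(AX (wait | start)) = {s : every successor in {Send}} = {Done, Send}
Sat(EX (AX (wait | start))) = {s : some successor in {Done, Send}} = {Done, Halt, Send}
EG (EX (AX (wait | start))): greatest fixpoint, start Z0 = {Done, Halt, Send}, keep only states in Sat with some successor in Z. Already a fixed point.
Sat(EG (EX (AX (wait | start)))) = {Done, Halt, Send}
Grant ∉ Sat(EG (EX (AX (wait | start)))) = {Done, Halt, Send}, so the formula does not hold at Grant.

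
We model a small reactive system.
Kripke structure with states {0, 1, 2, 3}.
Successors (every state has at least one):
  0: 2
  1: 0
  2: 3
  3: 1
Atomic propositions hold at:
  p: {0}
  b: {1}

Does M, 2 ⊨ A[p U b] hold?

No

A[p U b]: least fixpoint, start Z0 = Sat(b) = {1}, add states in Sat(p) with every successor in Z. Already a fixed point.
Sat(A[p U b]) = {1}
2 ∉ Sat(A[p U b]) = {1}, so the formula does not hold at 2.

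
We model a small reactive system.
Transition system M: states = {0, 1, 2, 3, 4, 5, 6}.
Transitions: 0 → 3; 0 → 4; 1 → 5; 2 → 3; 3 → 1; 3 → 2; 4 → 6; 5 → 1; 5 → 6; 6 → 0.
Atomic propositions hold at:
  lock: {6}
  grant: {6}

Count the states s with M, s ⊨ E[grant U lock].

E[grant U lock]: least fixpoint, start Z0 = Sat(lock) = {6}, add states in Sat(grant) with some successor in Z. Already a fixed point.
Sat(E[grant U lock]) = {6}
|Sat(E[grant U lock])| = |{6}| = 1.

1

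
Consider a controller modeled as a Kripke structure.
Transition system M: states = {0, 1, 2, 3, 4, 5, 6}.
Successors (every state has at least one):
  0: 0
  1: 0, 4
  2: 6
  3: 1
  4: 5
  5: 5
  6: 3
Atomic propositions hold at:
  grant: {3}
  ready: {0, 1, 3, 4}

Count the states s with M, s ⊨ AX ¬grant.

6

Sat(¬grant) = {0, 1, 2, 4, 5, 6}
Sat(AX ¬grant) = {s : every successor in {0, 1, 2, 4, 5, 6}} = {0, 1, 2, 3, 4, 5}
|Sat(AX ¬grant)| = |{0, 1, 2, 3, 4, 5}| = 6.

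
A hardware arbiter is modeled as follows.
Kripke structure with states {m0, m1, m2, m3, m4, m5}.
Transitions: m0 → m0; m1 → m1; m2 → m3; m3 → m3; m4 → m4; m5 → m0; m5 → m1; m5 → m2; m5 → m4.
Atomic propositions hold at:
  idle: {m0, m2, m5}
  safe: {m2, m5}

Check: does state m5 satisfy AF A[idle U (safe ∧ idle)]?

Yes

Sat(safe ∧ idle) = {m2, m5}
A[idle U (safe ∧ idle)]: least fixpoint, start Z0 = Sat((safe ∧ idle)) = {m2, m5}, add states in Sat(idle) with every successor in Z. Already a fixed point.
Sat(A[idle U (safe ∧ idle)]) = {m2, m5}
AF A[idle U (safe ∧ idle)]: least fixpoint, start Z0 = {m2, m5}, add states with every successor in Z. Already a fixed point.
Sat(AF A[idle U (safe ∧ idle)]) = {m2, m5}
m5 ∈ Sat(AF A[idle U (safe ∧ idle)]) = {m2, m5}, so the formula holds at m5.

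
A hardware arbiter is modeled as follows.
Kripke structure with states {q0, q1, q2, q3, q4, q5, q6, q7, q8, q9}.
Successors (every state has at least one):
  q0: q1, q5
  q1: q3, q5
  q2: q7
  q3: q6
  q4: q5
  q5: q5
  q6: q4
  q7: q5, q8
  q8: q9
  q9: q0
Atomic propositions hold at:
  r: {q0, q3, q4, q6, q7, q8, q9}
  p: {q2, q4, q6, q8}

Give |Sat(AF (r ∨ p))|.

Sat(r ∨ p) = {q0, q2, q3, q4, q6, q7, q8, q9}
AF (r ∨ p): least fixpoint, start Z0 = {q0, q2, q3, q4, q6, q7, q8, q9}, add states with every successor in Z. Already a fixed point.
Sat(AF (r ∨ p)) = {q0, q2, q3, q4, q6, q7, q8, q9}
|Sat(AF (r ∨ p))| = |{q0, q2, q3, q4, q6, q7, q8, q9}| = 8.

8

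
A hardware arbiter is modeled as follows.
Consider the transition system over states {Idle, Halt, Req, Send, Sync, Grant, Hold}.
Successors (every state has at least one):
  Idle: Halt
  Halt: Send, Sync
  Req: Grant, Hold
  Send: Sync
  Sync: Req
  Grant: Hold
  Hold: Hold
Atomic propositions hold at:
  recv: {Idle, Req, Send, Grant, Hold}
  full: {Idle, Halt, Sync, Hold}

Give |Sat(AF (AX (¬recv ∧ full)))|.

2

Sat(¬recv) = {Halt, Sync}
Sat(¬recv ∧ full) = {Halt, Sync}
Sat(AX (¬recv ∧ full)) = {s : every successor in {Halt, Sync}} = {Idle, Send}
AF (AX (¬recv ∧ full)): least fixpoint, start Z0 = {Idle, Send}, add states with every successor in Z. Already a fixed point.
Sat(AF (AX (¬recv ∧ full))) = {Idle, Send}
|Sat(AF (AX (¬recv ∧ full)))| = |{Idle, Send}| = 2.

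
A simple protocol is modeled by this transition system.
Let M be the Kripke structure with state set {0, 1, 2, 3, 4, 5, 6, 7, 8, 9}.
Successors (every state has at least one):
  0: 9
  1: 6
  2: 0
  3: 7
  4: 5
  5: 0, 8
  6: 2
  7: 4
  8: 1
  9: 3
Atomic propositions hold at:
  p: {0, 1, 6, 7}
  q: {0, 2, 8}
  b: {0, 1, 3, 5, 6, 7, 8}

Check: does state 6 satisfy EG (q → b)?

Sat(q → b) = {0, 1, 3, 4, 5, 6, 7, 8, 9}
EG (q → b): greatest fixpoint, start Z0 = {0, 1, 3, 4, 5, 6, 7, 8, 9}, keep only states in Sat with some successor in Z. Z1 = {0, 1, 3, 4, 5, 7, 8, 9}; Z2 = {0, 3, 4, 5, 7, 8, 9}; Z3 = {0, 3, 4, 5, 7, 9}; fixed.
Sat(EG (q → b)) = {0, 3, 4, 5, 7, 9}
6 ∉ Sat(EG (q → b)) = {0, 3, 4, 5, 7, 9}, so the formula does not hold at 6.

No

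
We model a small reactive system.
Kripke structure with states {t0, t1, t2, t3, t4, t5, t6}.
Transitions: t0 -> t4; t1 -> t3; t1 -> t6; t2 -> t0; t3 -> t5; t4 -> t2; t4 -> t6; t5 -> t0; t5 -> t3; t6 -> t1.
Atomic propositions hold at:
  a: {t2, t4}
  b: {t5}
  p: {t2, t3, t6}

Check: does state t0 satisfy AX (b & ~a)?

Sat(~a) = {t0, t1, t3, t5, t6}
Sat(b & ~a) = {t5}
Sat(AX (b & ~a)) = {s : every successor in {t5}} = {t3}
t0 ∉ Sat(AX (b & ~a)) = {t3}, so the formula does not hold at t0.

No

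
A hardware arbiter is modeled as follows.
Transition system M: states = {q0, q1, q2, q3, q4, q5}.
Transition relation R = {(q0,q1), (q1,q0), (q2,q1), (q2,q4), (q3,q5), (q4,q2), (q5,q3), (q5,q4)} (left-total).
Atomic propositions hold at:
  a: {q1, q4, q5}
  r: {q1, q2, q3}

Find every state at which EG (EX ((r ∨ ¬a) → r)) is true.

{q2, q3, q4, q5}

Sat(¬a) = {q0, q2, q3}
Sat(r ∨ ¬a) = {q0, q1, q2, q3}
Sat((r ∨ ¬a) → r) = {q1, q2, q3, q4, q5}
Sat(EX ((r ∨ ¬a) → r)) = {s : some successor in {q1, q2, q3, q4, q5}} = {q0, q2, q3, q4, q5}
EG (EX ((r ∨ ¬a) → r)): greatest fixpoint, start Z0 = {q0, q2, q3, q4, q5}, keep only states in Sat with some successor in Z. Z1 = {q2, q3, q4, q5}; fixed.
Sat(EG (EX ((r ∨ ¬a) → r))) = {q2, q3, q4, q5}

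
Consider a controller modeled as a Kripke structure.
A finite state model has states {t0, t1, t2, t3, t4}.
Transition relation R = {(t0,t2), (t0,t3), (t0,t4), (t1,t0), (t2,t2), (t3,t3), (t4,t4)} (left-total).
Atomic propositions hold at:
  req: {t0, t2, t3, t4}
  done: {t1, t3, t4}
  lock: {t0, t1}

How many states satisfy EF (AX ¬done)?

Sat(¬done) = {t0, t2}
Sat(AX ¬done) = {s : every successor in {t0, t2}} = {t1, t2}
EF (AX ¬done): least fixpoint, start Z0 = {t1, t2}, add states with some successor in Z. Z1 = {t0, t1, t2}; fixed.
Sat(EF (AX ¬done)) = {t0, t1, t2}
|Sat(EF (AX ¬done))| = |{t0, t1, t2}| = 3.

3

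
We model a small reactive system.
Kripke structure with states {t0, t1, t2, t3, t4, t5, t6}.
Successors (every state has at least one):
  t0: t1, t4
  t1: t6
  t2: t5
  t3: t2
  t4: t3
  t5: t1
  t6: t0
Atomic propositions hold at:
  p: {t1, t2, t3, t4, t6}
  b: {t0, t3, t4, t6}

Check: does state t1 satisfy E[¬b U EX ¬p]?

Sat(¬b) = {t1, t2, t5}
Sat(¬p) = {t0, t5}
Sat(EX ¬p) = {s : some successor in {t0, t5}} = {t2, t6}
E[¬b U EX ¬p]: least fixpoint, start Z0 = Sat(EX ¬p) = {t2, t6}, add states in Sat(¬b) with some successor in Z. Z1 = {t1, t2, t6}; Z2 = {t1, t2, t5, t6}; fixed.
Sat(E[¬b U EX ¬p]) = {t1, t2, t5, t6}
t1 ∈ Sat(E[¬b U EX ¬p]) = {t1, t2, t5, t6}, so the formula holds at t1.

Yes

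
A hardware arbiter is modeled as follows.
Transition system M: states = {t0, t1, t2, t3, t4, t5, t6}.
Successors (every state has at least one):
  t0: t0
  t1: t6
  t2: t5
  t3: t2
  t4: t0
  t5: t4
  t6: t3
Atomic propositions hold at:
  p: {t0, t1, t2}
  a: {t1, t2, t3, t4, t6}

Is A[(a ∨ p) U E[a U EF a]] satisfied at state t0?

No

Sat(a ∨ p) = {t0, t1, t2, t3, t4, t6}
EF a: least fixpoint, start Z0 = {t1, t2, t3, t4, t6}, add states with some successor in Z. Z1 = {t1, t2, t3, t4, t5, t6}; fixed.
Sat(EF a) = {t1, t2, t3, t4, t5, t6}
E[a U EF a]: least fixpoint, start Z0 = Sat(EF a) = {t1, t2, t3, t4, t5, t6}, add states in Sat(a) with some successor in Z. Already a fixed point.
Sat(E[a U EF a]) = {t1, t2, t3, t4, t5, t6}
A[(a ∨ p) U E[a U EF a]]: least fixpoint, start Z0 = Sat(E[a U EF a]) = {t1, t2, t3, t4, t5, t6}, add states in Sat(a ∨ p) with every successor in Z. Already a fixed point.
Sat(A[(a ∨ p) U E[a U EF a]]) = {t1, t2, t3, t4, t5, t6}
t0 ∉ Sat(A[(a ∨ p) U E[a U EF a]]) = {t1, t2, t3, t4, t5, t6}, so the formula does not hold at t0.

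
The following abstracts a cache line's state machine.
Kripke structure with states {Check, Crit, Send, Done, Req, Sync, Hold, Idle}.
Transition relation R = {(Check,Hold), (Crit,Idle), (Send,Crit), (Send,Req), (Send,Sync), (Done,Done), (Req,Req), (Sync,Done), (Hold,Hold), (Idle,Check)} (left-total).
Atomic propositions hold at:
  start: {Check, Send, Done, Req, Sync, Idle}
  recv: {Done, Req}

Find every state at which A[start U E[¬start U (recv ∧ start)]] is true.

{Done, Req, Sync}

Sat(¬start) = {Crit, Hold}
Sat(recv ∧ start) = {Done, Req}
E[¬start U (recv ∧ start)]: least fixpoint, start Z0 = Sat((recv ∧ start)) = {Done, Req}, add states in Sat(¬start) with some successor in Z. Already a fixed point.
Sat(E[¬start U (recv ∧ start)]) = {Done, Req}
A[start U E[¬start U (recv ∧ start)]]: least fixpoint, start Z0 = Sat(E[¬start U (recv ∧ start)]) = {Done, Req}, add states in Sat(start) with every successor in Z. Z1 = {Done, Req, Sync}; fixed.
Sat(A[start U E[¬start U (recv ∧ start)]]) = {Done, Req, Sync}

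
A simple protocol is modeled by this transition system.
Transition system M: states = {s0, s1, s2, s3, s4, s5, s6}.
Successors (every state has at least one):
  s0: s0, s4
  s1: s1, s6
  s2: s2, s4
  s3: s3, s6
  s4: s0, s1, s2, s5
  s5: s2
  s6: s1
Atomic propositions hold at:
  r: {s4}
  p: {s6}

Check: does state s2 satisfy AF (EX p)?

No

Sat(EX p) = {s : some successor in {s6}} = {s1, s3}
AF (EX p): least fixpoint, start Z0 = {s1, s3}, add states with every successor in Z. Z1 = {s1, s3, s6}; fixed.
Sat(AF (EX p)) = {s1, s3, s6}
s2 ∉ Sat(AF (EX p)) = {s1, s3, s6}, so the formula does not hold at s2.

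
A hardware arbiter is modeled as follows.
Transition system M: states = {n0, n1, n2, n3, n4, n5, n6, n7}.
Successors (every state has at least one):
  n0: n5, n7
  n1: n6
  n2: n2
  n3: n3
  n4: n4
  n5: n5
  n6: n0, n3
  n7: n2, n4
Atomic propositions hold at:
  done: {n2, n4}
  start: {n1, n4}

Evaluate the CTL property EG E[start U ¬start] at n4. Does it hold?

Sat(¬start) = {n0, n2, n3, n5, n6, n7}
E[start U ¬start]: least fixpoint, start Z0 = Sat(¬start) = {n0, n2, n3, n5, n6, n7}, add states in Sat(start) with some successor in Z. Z1 = {n0, n1, n2, n3, n5, n6, n7}; fixed.
Sat(E[start U ¬start]) = {n0, n1, n2, n3, n5, n6, n7}
EG E[start U ¬start]: greatest fixpoint, start Z0 = {n0, n1, n2, n3, n5, n6, n7}, keep only states in Sat with some successor in Z. Already a fixed point.
Sat(EG E[start U ¬start]) = {n0, n1, n2, n3, n5, n6, n7}
n4 ∉ Sat(EG E[start U ¬start]) = {n0, n1, n2, n3, n5, n6, n7}, so the formula does not hold at n4.

No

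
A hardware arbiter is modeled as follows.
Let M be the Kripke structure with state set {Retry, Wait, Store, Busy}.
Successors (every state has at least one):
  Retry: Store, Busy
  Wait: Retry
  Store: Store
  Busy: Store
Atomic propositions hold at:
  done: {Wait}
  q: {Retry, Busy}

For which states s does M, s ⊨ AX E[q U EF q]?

EF q: least fixpoint, start Z0 = {Retry, Busy}, add states with some successor in Z. Z1 = {Retry, Wait, Busy}; fixed.
Sat(EF q) = {Retry, Wait, Busy}
E[q U EF q]: least fixpoint, start Z0 = Sat(EF q) = {Retry, Wait, Busy}, add states in Sat(q) with some successor in Z. Already a fixed point.
Sat(E[q U EF q]) = {Retry, Wait, Busy}
Sat(AX E[q U EF q]) = {s : every successor in {Retry, Wait, Busy}} = {Wait}

{Wait}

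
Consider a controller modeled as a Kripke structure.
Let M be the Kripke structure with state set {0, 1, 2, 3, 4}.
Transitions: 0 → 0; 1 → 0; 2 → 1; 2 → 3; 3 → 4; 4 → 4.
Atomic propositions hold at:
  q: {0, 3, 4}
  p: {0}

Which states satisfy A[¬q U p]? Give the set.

Sat(¬q) = {1, 2}
A[¬q U p]: least fixpoint, start Z0 = Sat(p) = {0}, add states in Sat(¬q) with every successor in Z. Z1 = {0, 1}; fixed.
Sat(A[¬q U p]) = {0, 1}

{0, 1}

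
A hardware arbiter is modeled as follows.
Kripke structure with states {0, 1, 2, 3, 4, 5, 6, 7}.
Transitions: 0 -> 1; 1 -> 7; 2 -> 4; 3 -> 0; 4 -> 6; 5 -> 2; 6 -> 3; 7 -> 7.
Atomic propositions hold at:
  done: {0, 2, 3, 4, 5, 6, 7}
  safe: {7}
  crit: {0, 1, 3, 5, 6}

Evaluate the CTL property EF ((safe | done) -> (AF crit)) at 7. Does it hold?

Sat(safe | done) = {0, 2, 3, 4, 5, 6, 7}
AF crit: least fixpoint, start Z0 = {0, 1, 3, 5, 6}, add states with every successor in Z. Z1 = {0, 1, 3, 4, 5, 6}; Z2 = {0, 1, 2, 3, 4, 5, 6}; fixed.
Sat(AF crit) = {0, 1, 2, 3, 4, 5, 6}
Sat((safe | done) -> (AF crit)) = {0, 1, 2, 3, 4, 5, 6}
EF ((safe | done) -> (AF crit)): least fixpoint, start Z0 = {0, 1, 2, 3, 4, 5, 6}, add states with some successor in Z. Already a fixed point.
Sat(EF ((safe | done) -> (AF crit))) = {0, 1, 2, 3, 4, 5, 6}
7 ∉ Sat(EF ((safe | done) -> (AF crit))) = {0, 1, 2, 3, 4, 5, 6}, so the formula does not hold at 7.

No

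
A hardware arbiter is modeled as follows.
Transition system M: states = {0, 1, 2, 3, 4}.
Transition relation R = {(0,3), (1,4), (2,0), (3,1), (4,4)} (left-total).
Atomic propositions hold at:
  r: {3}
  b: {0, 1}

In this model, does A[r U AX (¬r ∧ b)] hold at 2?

Yes

Sat(¬r) = {0, 1, 2, 4}
Sat(¬r ∧ b) = {0, 1}
Sat(AX (¬r ∧ b)) = {s : every successor in {0, 1}} = {2, 3}
A[r U AX (¬r ∧ b)]: least fixpoint, start Z0 = Sat(AX (¬r ∧ b)) = {2, 3}, add states in Sat(r) with every successor in Z. Already a fixed point.
Sat(A[r U AX (¬r ∧ b)]) = {2, 3}
2 ∈ Sat(A[r U AX (¬r ∧ b)]) = {2, 3}, so the formula holds at 2.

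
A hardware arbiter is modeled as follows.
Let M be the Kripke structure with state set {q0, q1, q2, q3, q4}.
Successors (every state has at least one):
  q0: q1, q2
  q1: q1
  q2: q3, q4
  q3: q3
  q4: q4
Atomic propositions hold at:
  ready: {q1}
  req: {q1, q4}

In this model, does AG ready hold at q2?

AG ready: greatest fixpoint, start Z0 = {q1}, keep only states in Sat with every successor in Z. Already a fixed point.
Sat(AG ready) = {q1}
q2 ∉ Sat(AG ready) = {q1}, so the formula does not hold at q2.

No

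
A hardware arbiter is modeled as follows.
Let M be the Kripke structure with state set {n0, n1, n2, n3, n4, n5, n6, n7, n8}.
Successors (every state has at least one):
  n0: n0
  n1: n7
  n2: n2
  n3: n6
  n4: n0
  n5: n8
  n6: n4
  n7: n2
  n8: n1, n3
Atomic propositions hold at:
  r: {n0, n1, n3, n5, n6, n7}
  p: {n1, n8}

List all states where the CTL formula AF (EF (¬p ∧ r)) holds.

{n0, n1, n3, n4, n5, n6, n7, n8}

Sat(¬p) = {n0, n2, n3, n4, n5, n6, n7}
Sat(¬p ∧ r) = {n0, n3, n5, n6, n7}
EF (¬p ∧ r): least fixpoint, start Z0 = {n0, n3, n5, n6, n7}, add states with some successor in Z. Z1 = {n0, n1, n3, n4, n5, n6, n7, n8}; fixed.
Sat(EF (¬p ∧ r)) = {n0, n1, n3, n4, n5, n6, n7, n8}
AF (EF (¬p ∧ r)): least fixpoint, start Z0 = {n0, n1, n3, n4, n5, n6, n7, n8}, add states with every successor in Z. Already a fixed point.
Sat(AF (EF (¬p ∧ r))) = {n0, n1, n3, n4, n5, n6, n7, n8}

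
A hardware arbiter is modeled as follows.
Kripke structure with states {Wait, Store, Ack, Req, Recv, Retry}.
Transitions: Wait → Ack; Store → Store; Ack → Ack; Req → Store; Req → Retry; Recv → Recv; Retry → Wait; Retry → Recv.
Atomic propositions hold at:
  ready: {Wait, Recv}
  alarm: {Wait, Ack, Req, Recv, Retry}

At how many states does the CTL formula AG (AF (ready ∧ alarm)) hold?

Sat(ready ∧ alarm) = {Wait, Recv}
AF (ready ∧ alarm): least fixpoint, start Z0 = {Wait, Recv}, add states with every successor in Z. Z1 = {Wait, Recv, Retry}; fixed.
Sat(AF (ready ∧ alarm)) = {Wait, Recv, Retry}
AG (AF (ready ∧ alarm)): greatest fixpoint, start Z0 = {Wait, Recv, Retry}, keep only states in Sat with every successor in Z. Z1 = {Recv, Retry}; Z2 = {Recv}; fixed.
Sat(AG (AF (ready ∧ alarm))) = {Recv}
|Sat(AG (AF (ready ∧ alarm)))| = |{Recv}| = 1.

1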